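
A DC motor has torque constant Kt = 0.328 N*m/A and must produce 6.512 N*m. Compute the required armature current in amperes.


I = tau / Kt = 6.512/0.328 = 19.8537

19.8537 A


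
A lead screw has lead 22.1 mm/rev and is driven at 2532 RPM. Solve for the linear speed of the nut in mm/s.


v = lead * (RPM/60) = 22.1*2532/60 = 932.6200

932.6200 mm/s


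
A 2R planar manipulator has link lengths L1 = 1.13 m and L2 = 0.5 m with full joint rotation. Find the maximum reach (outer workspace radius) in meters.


r_max = L1 + L2 = 1.13 + 0.5 = 1.6300

1.6300 m


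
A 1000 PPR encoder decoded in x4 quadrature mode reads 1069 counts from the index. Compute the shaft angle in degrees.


angle = counts * 360 / (PPR*4) = 1069 * 360 / 4000 = 96.2100

96.2100 degrees


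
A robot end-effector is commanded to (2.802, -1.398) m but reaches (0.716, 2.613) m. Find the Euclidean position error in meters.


dx = 0.716 - (2.802) = -2.0860, dy = 2.613 - (-1.398) = 4.0110
err = sqrt(4.351396 + 16.088121) = 4.5210

4.5210 m


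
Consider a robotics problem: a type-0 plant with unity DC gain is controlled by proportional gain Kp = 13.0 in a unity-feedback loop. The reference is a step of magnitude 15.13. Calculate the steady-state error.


e_ss = R/(1 + Kp) = 15.13/(1 + 13.0) = 15.13/14.0000 = 1.0807

1.0807


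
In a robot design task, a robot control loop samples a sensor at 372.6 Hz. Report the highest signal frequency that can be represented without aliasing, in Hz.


f_max = f_s/2 = 372.6/2 = 186.3000

186.3000 Hz


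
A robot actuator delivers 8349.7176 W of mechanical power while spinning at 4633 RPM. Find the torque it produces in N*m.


omega = 4633 * 2*pi/60 = 485.166625 rad/s
tau = P / omega = 8349.7176 / 485.166625 = 17.2100

17.2100 N*m


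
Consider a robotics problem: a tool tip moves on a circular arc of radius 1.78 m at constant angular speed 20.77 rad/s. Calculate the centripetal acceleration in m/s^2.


a_c = omega^2 * r = 20.77^2 * 1.78 = 767.8794

767.8794 m/s^2


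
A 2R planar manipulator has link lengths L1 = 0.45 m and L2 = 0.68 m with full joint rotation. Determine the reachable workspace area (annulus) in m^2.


r_max = L1 + L2 = 1.1300, r_min = |L1 - L2| = 0.2300
A = pi*(r_max^2 - r_min^2) = pi*(1.2769 - 0.0529) = 3.8453

3.8453 m^2


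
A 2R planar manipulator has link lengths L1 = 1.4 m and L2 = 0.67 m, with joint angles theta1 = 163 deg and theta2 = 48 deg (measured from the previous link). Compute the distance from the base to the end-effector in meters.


x = L1*cos(th1) + L2*cos(th1+th2) = -1.913129
y = L1*sin(th1) + L2*sin(th1+th2) = 0.064245
d = sqrt(x^2 + y^2) = sqrt(3.660063 + 0.004127) = 1.9142

1.9142 m


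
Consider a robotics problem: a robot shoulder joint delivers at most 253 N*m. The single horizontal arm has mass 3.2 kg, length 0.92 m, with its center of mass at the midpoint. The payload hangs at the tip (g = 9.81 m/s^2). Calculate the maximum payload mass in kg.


tau_arm = m_arm*g*(L/2) = 3.2*9.81*0.92/2 = 14.4403 N*m
tau_payload = tau_max - tau_arm = 253 - 14.4403 = 238.5597
m_payload = tau_payload / (g*L) = 238.5597 / (9.81*0.92) = 26.4326

26.4326 kg


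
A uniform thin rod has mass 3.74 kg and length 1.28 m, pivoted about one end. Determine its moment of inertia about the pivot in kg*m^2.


I = (1/3)*m*L^2 = (1/3)*3.74*1.28^2 = 2.0425

2.0425 kg*m^2


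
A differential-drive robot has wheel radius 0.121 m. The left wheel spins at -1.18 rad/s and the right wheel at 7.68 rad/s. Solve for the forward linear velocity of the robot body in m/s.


v = r*(wR + wL)/2 = 0.121*(7.68 + -1.18)/2 = 0.3932

0.3932 m/s


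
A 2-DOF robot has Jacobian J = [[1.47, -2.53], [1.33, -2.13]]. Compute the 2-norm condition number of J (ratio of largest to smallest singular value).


JJ^T eigenvalues: trace(JJ^T) = 14.8676, det(JJ^T) = det(J)^2 = 0.05466244
s_max^2 = (14.8676 + sqrt(220.82688000))/2 = 14.86392248
s_min^2 = (14.8676 - sqrt(220.82688000))/2 = 0.00367752
kappa = s_max/s_min = sqrt(14.86392248/0.00367752) = 63.5754

63.5754


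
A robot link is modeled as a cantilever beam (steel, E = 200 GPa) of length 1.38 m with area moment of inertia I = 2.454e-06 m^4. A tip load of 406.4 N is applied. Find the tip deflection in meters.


delta = F*L^3/(3*E*I) = 406.4*1.38^3/(3*2.000e+11*2.454e-06)
      = 1068.0484608/1472400 = 7.2538e-04

7.2538e-04 m


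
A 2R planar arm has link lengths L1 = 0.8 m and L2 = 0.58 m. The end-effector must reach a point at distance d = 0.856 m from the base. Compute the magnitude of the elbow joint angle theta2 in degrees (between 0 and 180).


cos(th2) = (d^2 - L1^2 - L2^2)/(2*L1*L2) = (0.856^2 - 0.8^2 - 0.58^2)/(2*0.8*0.58) = -0.26256897
th2 = acos(-0.26256897) = 105.2226 deg

105.2226 degrees


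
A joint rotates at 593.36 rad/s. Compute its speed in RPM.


RPM = 593.36 * 60/(2*pi) = 5666.1706

5666.1706 RPM


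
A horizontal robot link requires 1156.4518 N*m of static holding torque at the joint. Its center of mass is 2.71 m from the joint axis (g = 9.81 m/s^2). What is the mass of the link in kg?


m = tau / (g*L) = 1156.4518 / (9.81 * 2.71) = 43.5000

43.5000 kg


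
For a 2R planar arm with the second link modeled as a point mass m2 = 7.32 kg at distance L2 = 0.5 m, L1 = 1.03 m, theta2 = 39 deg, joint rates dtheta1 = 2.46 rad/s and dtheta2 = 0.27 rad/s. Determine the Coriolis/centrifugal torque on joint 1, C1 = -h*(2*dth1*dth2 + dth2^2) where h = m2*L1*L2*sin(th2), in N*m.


h = m2*L1*L2*sin(th2) = 7.32*1.03*0.5*sin(39 deg) = 2.372412
C1 = -h*(2*2.46*0.27 + 0.27^2) = -2.372412*1.4013 = -3.3245

-3.3245 N*m


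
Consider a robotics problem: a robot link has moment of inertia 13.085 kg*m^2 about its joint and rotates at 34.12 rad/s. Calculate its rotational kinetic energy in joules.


KE = (1/2)*I*omega^2 = 0.5*13.085*34.12^2 = 7616.6110

7616.6110 J


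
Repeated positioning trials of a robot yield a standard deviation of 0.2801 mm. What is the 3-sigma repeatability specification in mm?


repeatability = 3*sigma = 3*0.2801 = 0.8403

0.8403 mm


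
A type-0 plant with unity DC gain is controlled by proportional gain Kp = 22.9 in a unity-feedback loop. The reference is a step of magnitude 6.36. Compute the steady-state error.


e_ss = R/(1 + Kp) = 6.36/(1 + 22.9) = 6.36/23.9000 = 0.2661

0.2661


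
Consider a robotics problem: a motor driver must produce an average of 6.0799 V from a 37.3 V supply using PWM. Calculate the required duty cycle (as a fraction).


D = V_avg/V_supply = 6.0799/37.3 = 0.1630

0.1630


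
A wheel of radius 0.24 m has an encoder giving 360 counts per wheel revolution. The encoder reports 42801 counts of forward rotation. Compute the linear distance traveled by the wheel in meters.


revs = 42801/360 = 118.891667
d = revs * 2*pi*r = 118.891667 * 2*pi*0.24 = 179.2844

179.2844 m


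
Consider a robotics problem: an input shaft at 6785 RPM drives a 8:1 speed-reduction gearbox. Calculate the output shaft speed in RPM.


omega_out = omega_in / N = 6785 / 8 = 848.1250

848.1250 RPM


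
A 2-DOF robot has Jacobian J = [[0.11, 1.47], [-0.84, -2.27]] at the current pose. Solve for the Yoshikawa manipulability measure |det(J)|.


det(J) = 0.11*-2.27 - (1.47)*(-0.84) = 0.9851
|det(J)| = 0.9851

0.9851


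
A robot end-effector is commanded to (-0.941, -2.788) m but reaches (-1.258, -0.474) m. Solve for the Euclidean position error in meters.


dx = -1.258 - (-0.941) = -0.3170, dy = -0.474 - (-2.788) = 2.3140
err = sqrt(0.100489 + 5.354596) = 2.3356

2.3356 m


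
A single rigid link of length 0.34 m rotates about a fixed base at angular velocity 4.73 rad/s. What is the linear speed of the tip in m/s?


v = L*omega = 0.34 * 4.73 = 1.6082

1.6082 m/s


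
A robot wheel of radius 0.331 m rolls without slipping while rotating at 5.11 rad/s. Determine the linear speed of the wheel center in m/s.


v = omega * r = 5.11 * 0.331 = 1.6914

1.6914 m/s


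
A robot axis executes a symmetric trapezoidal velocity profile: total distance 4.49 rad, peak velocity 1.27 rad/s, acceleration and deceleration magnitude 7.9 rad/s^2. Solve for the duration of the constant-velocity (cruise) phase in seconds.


t_acc = v/a = 0.160759 s, d_acc = v^2/(2a) = 0.102082 rad each
d_cruise = 4.49 - 2*0.102082 = 4.285836 rad
t_cruise = d_cruise/v = 4.285836/1.27 = 3.3747

3.3747 s


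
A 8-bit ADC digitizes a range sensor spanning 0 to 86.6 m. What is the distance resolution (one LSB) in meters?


res = range / 2^n = 86.6/2^8 = 86.6/256 = 0.3383

0.3383 m


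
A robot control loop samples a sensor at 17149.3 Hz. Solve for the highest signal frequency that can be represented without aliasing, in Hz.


f_max = f_s/2 = 17149.3/2 = 8574.6500

8574.6500 Hz


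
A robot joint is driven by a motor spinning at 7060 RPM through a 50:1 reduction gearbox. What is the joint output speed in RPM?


omega_joint = omega_motor / N = 7060 / 50 = 141.2000

141.2000 RPM


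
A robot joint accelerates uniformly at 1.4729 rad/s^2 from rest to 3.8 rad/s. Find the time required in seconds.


t = delta_omega / alpha = 3.8 / 1.4729 = 2.5799

2.5799 s


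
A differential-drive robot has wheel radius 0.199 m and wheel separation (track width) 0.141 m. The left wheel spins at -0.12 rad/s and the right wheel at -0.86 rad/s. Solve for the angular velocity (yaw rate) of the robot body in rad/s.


omega = r*(wR - wL)/L = 0.199*(-0.86 - (-0.12))/0.141 = -1.0444

-1.0444 rad/s


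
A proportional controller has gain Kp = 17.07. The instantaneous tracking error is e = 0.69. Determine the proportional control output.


u_P = Kp * e = 17.07 * 0.69 = 11.7783

11.7783


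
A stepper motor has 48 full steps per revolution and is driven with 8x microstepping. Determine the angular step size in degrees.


step = 360/(48*8) = 360/384 = 0.9375

0.9375 degrees


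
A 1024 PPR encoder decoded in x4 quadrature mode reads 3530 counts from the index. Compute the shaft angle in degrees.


angle = counts * 360 / (PPR*4) = 3530 * 360 / 4096 = 310.2539

310.2539 degrees


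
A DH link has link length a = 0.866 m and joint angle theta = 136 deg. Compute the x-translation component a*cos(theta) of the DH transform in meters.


a*cos(theta) = 0.866*cos(136 deg) = -0.6229

-0.6229 m


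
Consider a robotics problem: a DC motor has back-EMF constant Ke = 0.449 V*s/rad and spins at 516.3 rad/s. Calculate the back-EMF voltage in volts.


V_emf = Ke * omega = 0.449*516.3 = 231.8187

231.8187 V


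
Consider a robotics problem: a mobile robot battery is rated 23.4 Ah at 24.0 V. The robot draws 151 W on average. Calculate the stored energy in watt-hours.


E = capacity * V = 23.4*24.0 = 561.6000

561.6000 Wh


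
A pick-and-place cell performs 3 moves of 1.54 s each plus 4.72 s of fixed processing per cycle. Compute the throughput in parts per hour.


T_cycle = 3*1.54 + 4.72 = 9.3400 s
rate = 3600/T = 385.4390

385.4390 parts/hour


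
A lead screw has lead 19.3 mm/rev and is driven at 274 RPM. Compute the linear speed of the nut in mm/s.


v = lead * (RPM/60) = 19.3*274/60 = 88.1367

88.1367 mm/s


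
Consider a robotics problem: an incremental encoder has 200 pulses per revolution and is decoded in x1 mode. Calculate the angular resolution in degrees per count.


resolution = 360 / (PPR * 1) = 360 / 200 = 1.8000

1.8000 degrees


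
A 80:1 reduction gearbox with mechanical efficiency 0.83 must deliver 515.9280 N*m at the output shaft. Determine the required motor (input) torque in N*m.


tau_in = tau_out / (N * eta) = 515.9280 / (80 * 0.83) = 7.7700

7.7700 N*m


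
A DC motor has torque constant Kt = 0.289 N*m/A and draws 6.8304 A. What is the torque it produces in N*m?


tau = Kt * I = 0.289*6.8304 = 1.9740

1.9740 N*m


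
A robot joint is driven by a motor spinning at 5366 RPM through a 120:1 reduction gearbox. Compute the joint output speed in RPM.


omega_joint = omega_motor / N = 5366 / 120 = 44.7167

44.7167 RPM


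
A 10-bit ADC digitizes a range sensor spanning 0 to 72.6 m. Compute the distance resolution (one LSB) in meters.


res = range / 2^n = 72.6/2^10 = 72.6/1024 = 0.0709

0.0709 m


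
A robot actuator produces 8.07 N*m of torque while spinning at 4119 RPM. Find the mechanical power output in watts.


omega = 4119 * 2*pi/60 = 431.340671 rad/s
P = tau * omega = 8.07 * 431.340671 = 3480.9192

3480.9192 W


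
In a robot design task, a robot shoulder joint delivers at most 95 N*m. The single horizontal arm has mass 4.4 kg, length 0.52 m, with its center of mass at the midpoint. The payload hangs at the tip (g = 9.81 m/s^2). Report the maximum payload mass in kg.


tau_arm = m_arm*g*(L/2) = 4.4*9.81*0.52/2 = 11.2226 N*m
tau_payload = tau_max - tau_arm = 95 - 11.2226 = 83.7774
m_payload = tau_payload / (g*L) = 83.7774 / (9.81*0.52) = 16.4231

16.4231 kg


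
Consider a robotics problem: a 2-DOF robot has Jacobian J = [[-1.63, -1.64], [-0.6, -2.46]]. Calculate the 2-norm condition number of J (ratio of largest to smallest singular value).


JJ^T eigenvalues: trace(JJ^T) = 11.7581, det(JJ^T) = det(J)^2 = 9.15546564
s_max^2 = (11.7581 + sqrt(101.63105305))/2 = 10.91966140
s_min^2 = (11.7581 - sqrt(101.63105305))/2 = 0.83843860
kappa = s_max/s_min = sqrt(10.91966140/0.83843860) = 3.6089

3.6089


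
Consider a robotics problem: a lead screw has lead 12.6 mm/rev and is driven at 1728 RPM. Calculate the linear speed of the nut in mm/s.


v = lead * (RPM/60) = 12.6*1728/60 = 362.8800

362.8800 mm/s


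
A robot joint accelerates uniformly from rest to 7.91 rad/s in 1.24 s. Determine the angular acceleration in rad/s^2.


alpha = delta_omega / t = 7.91 / 1.24 = 6.3790

6.3790 rad/s^2


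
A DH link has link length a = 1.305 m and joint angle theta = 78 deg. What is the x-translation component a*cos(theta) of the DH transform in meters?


a*cos(theta) = 1.305*cos(78 deg) = 0.2713

0.2713 m


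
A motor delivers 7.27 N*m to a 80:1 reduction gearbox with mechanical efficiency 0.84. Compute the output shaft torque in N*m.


tau_out = tau_in * N * eta = 7.27 * 80 * 0.84 = 488.5440

488.5440 N*m


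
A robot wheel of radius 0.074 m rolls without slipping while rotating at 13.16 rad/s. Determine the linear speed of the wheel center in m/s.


v = omega * r = 13.16 * 0.074 = 0.9738

0.9738 m/s


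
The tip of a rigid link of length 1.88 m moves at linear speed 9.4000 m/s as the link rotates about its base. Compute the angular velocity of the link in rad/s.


omega = v / L = 9.4000 / 1.88 = 5.0000

5.0000 rad/s


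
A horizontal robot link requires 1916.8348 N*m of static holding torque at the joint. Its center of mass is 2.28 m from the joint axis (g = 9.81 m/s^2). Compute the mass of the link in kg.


m = tau / (g*L) = 1916.8348 / (9.81 * 2.28) = 85.7000

85.7000 kg


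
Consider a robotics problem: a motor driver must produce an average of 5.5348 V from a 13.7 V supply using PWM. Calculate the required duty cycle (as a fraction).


D = V_avg/V_supply = 5.5348/13.7 = 0.4040

0.4040


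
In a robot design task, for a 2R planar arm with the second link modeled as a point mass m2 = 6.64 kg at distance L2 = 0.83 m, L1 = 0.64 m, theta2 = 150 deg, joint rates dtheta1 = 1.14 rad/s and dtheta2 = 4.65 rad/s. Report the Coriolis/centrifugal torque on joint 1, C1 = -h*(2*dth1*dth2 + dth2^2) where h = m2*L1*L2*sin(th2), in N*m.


h = m2*L1*L2*sin(th2) = 6.64*0.64*0.83*sin(150 deg) = 1.763584
C1 = -h*(2*1.14*4.65 + 4.65^2) = -1.763584*32.2245 = -56.8306

-56.8306 N*m


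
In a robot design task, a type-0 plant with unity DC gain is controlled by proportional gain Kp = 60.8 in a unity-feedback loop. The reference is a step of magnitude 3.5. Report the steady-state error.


e_ss = R/(1 + Kp) = 3.5/(1 + 60.8) = 3.5/61.8000 = 0.0566

0.0566


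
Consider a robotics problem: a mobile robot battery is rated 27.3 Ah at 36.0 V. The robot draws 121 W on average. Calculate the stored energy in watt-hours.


E = capacity * V = 27.3*36.0 = 982.8000

982.8000 Wh


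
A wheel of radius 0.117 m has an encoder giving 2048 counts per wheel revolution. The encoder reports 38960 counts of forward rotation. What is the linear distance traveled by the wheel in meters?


revs = 38960/2048 = 19.023438
d = revs * 2*pi*r = 19.023438 * 2*pi*0.117 = 13.9848

13.9848 m


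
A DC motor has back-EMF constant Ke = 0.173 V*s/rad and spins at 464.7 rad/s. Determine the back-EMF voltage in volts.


V_emf = Ke * omega = 0.173*464.7 = 80.3931

80.3931 V


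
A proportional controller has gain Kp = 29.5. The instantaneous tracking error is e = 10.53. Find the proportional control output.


u_P = Kp * e = 29.5 * 10.53 = 310.6350

310.6350


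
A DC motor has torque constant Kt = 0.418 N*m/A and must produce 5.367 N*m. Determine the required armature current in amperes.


I = tau / Kt = 5.367/0.418 = 12.8397

12.8397 A


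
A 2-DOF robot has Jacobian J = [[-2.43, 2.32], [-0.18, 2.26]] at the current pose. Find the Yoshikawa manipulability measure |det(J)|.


det(J) = -2.43*2.26 - (2.32)*(-0.18) = -5.0742
|det(J)| = 5.0742

5.0742


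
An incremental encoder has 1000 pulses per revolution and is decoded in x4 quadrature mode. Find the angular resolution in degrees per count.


resolution = 360 / (PPR * 4) = 360 / 4000 = 0.0900

0.0900 degrees


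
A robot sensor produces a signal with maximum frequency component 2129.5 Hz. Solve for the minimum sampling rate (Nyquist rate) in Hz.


f_s,min = 2*f_max = 2*2129.5 = 4259.0000

4259.0000 Hz


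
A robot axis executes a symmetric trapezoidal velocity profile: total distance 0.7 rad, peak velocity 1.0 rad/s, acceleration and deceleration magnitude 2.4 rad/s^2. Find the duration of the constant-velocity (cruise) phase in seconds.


t_acc = v/a = 0.416667 s, d_acc = v^2/(2a) = 0.208333 rad each
d_cruise = 0.7 - 2*0.208333 = 0.283334 rad
t_cruise = d_cruise/v = 0.283334/1.0 = 0.2833

0.2833 s


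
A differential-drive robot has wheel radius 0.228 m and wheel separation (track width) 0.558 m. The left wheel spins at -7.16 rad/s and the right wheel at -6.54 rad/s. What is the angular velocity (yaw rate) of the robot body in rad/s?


omega = r*(wR - wL)/L = 0.228*(-6.54 - (-7.16))/0.558 = 0.2533

0.2533 rad/s


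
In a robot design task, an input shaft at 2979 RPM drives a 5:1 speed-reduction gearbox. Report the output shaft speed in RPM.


omega_out = omega_in / N = 2979 / 5 = 595.8000

595.8000 RPM


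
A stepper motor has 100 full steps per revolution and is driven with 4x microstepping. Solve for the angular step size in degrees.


step = 360/(100*4) = 360/400 = 0.9000

0.9000 degrees


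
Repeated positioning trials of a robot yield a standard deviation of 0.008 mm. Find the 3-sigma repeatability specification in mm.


repeatability = 3*sigma = 3*0.008 = 0.0240

0.0240 mm


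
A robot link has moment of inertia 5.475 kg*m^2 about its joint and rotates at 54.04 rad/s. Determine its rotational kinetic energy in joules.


KE = (1/2)*I*omega^2 = 0.5*5.475*54.04^2 = 7994.3804

7994.3804 J


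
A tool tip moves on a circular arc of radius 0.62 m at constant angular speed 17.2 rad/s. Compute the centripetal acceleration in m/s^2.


a_c = omega^2 * r = 17.2^2 * 0.62 = 183.4208

183.4208 m/s^2


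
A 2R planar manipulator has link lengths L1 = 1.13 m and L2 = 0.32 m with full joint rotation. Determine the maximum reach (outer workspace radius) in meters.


r_max = L1 + L2 = 1.13 + 0.32 = 1.4500

1.4500 m


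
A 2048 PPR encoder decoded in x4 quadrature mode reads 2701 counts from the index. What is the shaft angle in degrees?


angle = counts * 360 / (PPR*4) = 2701 * 360 / 8192 = 118.6963

118.6963 degrees


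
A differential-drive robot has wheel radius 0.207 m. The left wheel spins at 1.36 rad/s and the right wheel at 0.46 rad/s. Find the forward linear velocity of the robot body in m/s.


v = r*(wR + wL)/2 = 0.207*(0.46 + 1.36)/2 = 0.1884

0.1884 m/s


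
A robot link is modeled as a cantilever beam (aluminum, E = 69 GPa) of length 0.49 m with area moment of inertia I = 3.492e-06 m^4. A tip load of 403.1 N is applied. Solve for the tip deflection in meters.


delta = F*L^3/(3*E*I) = 403.1*0.49^3/(3*6.900e+10*3.492e-06)
      = 47.4243119/722844 = 6.5608e-05

6.5608e-05 m


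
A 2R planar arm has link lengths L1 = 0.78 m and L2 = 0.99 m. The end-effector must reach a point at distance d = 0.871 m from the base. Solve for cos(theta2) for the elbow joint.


cos(th2) = (d^2 - L1^2 - L2^2)/(2*L1*L2) = (0.871^2 - 0.78^2 - 0.99^2)/(2*0.78*0.99) = -0.5373

-0.5373


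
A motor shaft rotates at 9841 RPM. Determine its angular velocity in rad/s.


omega = 9841 * 2*pi/60 = 1030.5471

1030.5471 rad/s


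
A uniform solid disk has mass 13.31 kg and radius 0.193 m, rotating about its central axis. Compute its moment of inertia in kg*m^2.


I = (1/2)*m*R^2 = 0.5*13.31*0.193^2 = 0.2479

0.2479 kg*m^2


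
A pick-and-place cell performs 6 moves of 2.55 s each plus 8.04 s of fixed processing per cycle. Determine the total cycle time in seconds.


T = 6*2.55 + 8.04 = 23.3400

23.3400 s


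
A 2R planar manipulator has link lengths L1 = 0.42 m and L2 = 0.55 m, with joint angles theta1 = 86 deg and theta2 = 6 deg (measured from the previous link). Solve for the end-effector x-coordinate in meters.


x = L1*cos(th1) + L2*cos(th1+th2) = 0.42*cos(86 deg) + 0.55*cos(92 deg) = 0.0101

0.0101 m


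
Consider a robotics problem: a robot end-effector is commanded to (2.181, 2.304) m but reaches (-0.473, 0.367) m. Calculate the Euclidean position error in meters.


dx = -0.473 - (2.181) = -2.6540, dy = 0.367 - (2.304) = -1.9370
err = sqrt(7.043716 + 3.751969) = 3.2857

3.2857 m


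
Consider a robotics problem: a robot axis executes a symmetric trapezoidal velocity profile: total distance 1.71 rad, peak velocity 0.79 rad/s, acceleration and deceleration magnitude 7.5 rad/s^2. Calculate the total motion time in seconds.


t_acc = v/a = 0.79/7.5 = 0.105333 s
d_acc = v^2/(2a) = 0.041607 rad (each ramp)
d_cruise = 1.71 - 2*0.041607 = 1.626786 rad
t_cruise = 1.626786/0.79 = 2.059223 s
t_total = 2*0.105333 + 2.059223 = 2.2699

2.2699 s


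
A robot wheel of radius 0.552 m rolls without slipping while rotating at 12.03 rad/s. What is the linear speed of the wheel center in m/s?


v = omega * r = 12.03 * 0.552 = 6.6406

6.6406 m/s


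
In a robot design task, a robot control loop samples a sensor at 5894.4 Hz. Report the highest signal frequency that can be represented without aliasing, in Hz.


f_max = f_s/2 = 5894.4/2 = 2947.2000

2947.2000 Hz


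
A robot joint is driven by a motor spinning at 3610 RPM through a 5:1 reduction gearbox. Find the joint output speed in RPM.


omega_joint = omega_motor / N = 3610 / 5 = 722.0000

722.0000 RPM


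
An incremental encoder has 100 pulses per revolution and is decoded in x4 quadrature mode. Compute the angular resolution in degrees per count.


resolution = 360 / (PPR * 4) = 360 / 400 = 0.9000

0.9000 degrees


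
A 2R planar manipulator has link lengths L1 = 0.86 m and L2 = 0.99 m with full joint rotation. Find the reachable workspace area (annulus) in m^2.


r_max = L1 + L2 = 1.8500, r_min = |L1 - L2| = 0.1300
A = pi*(r_max^2 - r_min^2) = pi*(3.4225 - 0.0169) = 10.6990

10.6990 m^2


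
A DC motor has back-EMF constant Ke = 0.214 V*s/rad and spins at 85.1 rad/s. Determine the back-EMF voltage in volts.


V_emf = Ke * omega = 0.214*85.1 = 18.2114

18.2114 V


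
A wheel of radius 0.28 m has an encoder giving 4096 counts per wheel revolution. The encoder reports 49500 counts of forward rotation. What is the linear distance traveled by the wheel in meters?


revs = 49500/4096 = 12.084961
d = revs * 2*pi*r = 12.084961 * 2*pi*0.28 = 21.2610

21.2610 m


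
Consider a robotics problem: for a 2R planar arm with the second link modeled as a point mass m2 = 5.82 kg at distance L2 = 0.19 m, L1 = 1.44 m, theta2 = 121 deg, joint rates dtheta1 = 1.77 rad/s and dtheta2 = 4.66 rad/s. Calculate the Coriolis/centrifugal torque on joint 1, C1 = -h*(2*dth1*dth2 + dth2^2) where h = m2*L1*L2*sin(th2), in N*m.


h = m2*L1*L2*sin(th2) = 5.82*1.44*0.19*sin(121 deg) = 1.364912
C1 = -h*(2*1.77*4.66 + 4.66^2) = -1.364912*38.2120 = -52.1560

-52.1560 N*m


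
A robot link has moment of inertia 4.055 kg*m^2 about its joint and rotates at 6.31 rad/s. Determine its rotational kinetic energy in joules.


KE = (1/2)*I*omega^2 = 0.5*4.055*6.31^2 = 80.7271

80.7271 J


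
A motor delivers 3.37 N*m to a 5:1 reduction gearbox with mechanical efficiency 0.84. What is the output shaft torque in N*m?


tau_out = tau_in * N * eta = 3.37 * 5 * 0.84 = 14.1540

14.1540 N*m


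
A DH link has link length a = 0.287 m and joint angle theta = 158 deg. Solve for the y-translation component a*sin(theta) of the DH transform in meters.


a*sin(theta) = 0.287*sin(158 deg) = 0.1075

0.1075 m


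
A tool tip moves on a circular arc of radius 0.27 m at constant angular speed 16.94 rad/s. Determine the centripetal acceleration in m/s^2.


a_c = omega^2 * r = 16.94^2 * 0.27 = 77.4802

77.4802 m/s^2


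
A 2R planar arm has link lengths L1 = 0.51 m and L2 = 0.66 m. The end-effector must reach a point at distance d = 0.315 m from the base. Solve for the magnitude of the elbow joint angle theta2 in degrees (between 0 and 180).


cos(th2) = (d^2 - L1^2 - L2^2)/(2*L1*L2) = (0.315^2 - 0.51^2 - 0.66^2)/(2*0.51*0.66) = -0.88602941
th2 = acos(-0.88602941) = 152.3785 deg

152.3785 degrees


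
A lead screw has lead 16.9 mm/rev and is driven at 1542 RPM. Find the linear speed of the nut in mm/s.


v = lead * (RPM/60) = 16.9*1542/60 = 434.3300

434.3300 mm/s


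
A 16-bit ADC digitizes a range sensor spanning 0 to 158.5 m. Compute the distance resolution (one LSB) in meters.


res = range / 2^n = 158.5/2^16 = 158.5/65536 = 0.0024

0.0024 m


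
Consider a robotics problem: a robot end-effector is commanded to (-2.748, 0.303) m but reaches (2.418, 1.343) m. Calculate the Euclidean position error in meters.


dx = 2.418 - (-2.748) = 5.1660, dy = 1.343 - (0.303) = 1.0400
err = sqrt(26.687556 + 1.081600) = 5.2696

5.2696 m


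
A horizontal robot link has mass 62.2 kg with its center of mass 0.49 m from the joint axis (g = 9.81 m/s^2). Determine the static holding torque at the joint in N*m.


tau = m*g*L = 62.2 * 9.81 * 0.49 = 298.9892

298.9892 N*m


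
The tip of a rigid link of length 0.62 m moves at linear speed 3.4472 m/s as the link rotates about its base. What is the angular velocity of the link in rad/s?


omega = v / L = 3.4472 / 0.62 = 5.5600

5.5600 rad/s


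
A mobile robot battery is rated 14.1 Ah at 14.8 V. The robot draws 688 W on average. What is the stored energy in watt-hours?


E = capacity * V = 14.1*14.8 = 208.6800

208.6800 Wh


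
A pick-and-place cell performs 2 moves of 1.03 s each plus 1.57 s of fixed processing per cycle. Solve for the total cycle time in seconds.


T = 2*1.03 + 1.57 = 3.6300

3.6300 s


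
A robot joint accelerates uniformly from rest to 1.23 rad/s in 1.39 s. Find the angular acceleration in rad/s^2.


alpha = delta_omega / t = 1.23 / 1.39 = 0.8849

0.8849 rad/s^2


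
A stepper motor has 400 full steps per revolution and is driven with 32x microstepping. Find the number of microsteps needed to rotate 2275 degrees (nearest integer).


step_size = 360/(400*32) = 360/12800 = 0.028125 deg
n = 2275/(360/12800) = 2275*12800/360 = 80888.8889 -> 80889

80889 steps


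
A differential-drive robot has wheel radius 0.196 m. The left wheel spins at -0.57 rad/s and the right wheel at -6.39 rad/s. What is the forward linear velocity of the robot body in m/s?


v = r*(wR + wL)/2 = 0.196*(-6.39 + -0.57)/2 = -0.6821

-0.6821 m/s


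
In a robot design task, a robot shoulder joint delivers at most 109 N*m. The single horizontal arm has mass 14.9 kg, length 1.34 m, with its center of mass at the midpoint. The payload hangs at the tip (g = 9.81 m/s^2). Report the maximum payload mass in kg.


tau_arm = m_arm*g*(L/2) = 14.9*9.81*1.34/2 = 97.9332 N*m
tau_payload = tau_max - tau_arm = 109 - 97.9332 = 11.0668
m_payload = tau_payload / (g*L) = 11.0668 / (9.81*1.34) = 0.8419

0.8419 kg


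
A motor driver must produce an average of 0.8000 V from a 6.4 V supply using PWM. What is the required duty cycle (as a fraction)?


D = V_avg/V_supply = 0.8000/6.4 = 0.1250

0.1250


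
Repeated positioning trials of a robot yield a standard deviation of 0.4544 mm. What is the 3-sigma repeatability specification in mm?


repeatability = 3*sigma = 3*0.4544 = 1.3632

1.3632 mm


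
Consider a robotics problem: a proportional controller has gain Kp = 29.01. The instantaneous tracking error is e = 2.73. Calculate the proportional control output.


u_P = Kp * e = 29.01 * 2.73 = 79.1973

79.1973


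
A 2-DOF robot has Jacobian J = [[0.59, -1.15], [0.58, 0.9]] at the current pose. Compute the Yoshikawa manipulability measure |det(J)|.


det(J) = 0.59*0.9 - (-1.15)*(0.58) = 1.1980
|det(J)| = 1.1980

1.1980


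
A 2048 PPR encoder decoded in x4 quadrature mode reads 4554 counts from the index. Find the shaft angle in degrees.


angle = counts * 360 / (PPR*4) = 4554 * 360 / 8192 = 200.1270

200.1270 degrees


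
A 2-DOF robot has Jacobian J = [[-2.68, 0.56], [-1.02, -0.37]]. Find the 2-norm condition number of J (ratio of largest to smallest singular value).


JJ^T eigenvalues: trace(JJ^T) = 8.6733, det(JJ^T) = det(J)^2 = 2.44234384
s_max^2 = (8.6733 + sqrt(65.45675753))/2 = 8.38191753
s_min^2 = (8.6733 - sqrt(65.45675753))/2 = 0.29138247
kappa = s_max/s_min = sqrt(8.38191753/0.29138247) = 5.3634

5.3634


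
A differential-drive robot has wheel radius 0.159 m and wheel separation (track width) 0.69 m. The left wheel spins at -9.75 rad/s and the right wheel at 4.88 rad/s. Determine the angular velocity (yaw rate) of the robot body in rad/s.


omega = r*(wR - wL)/L = 0.159*(4.88 - (-9.75))/0.69 = 3.3713

3.3713 rad/s


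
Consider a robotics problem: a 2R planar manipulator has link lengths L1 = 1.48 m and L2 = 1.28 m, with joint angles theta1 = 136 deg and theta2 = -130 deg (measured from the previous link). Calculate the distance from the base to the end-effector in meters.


x = L1*cos(th1) + L2*cos(th1+th2) = 0.208365
y = L1*sin(th1) + L2*sin(th1+th2) = 1.161891
d = sqrt(x^2 + y^2) = sqrt(0.043416 + 1.349991) = 1.1804

1.1804 m


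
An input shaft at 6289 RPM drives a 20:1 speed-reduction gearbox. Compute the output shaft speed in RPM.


omega_out = omega_in / N = 6289 / 20 = 314.4500

314.4500 RPM


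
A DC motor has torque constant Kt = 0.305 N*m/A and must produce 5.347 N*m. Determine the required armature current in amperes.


I = tau / Kt = 5.347/0.305 = 17.5311

17.5311 A


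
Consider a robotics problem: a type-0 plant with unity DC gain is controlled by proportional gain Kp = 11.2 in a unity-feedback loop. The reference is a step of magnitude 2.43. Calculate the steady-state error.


e_ss = R/(1 + Kp) = 2.43/(1 + 11.2) = 2.43/12.2000 = 0.1992

0.1992


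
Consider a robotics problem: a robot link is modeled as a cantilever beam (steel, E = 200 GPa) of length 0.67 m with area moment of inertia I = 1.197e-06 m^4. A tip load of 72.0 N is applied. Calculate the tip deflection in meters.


delta = F*L^3/(3*E*I) = 72.0*0.67^3/(3*2.000e+11*1.197e-06)
      = 21.654936/718200 = 3.0152e-05

3.0152e-05 m


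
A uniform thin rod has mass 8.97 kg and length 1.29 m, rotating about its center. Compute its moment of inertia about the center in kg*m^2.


I = (1/12)*m*L^2 = (1/12)*8.97*1.29^2 = 1.2439

1.2439 kg*m^2


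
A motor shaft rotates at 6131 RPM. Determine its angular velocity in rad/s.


omega = 6131 * 2*pi/60 = 642.0368

642.0368 rad/s


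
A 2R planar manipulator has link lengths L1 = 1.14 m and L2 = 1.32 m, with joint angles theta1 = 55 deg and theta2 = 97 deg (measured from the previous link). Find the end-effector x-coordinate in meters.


x = L1*cos(th1) + L2*cos(th1+th2) = 1.14*cos(55 deg) + 1.32*cos(152 deg) = -0.5116

-0.5116 m


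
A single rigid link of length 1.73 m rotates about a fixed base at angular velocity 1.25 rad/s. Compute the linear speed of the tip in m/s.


v = L*omega = 1.73 * 1.25 = 2.1625

2.1625 m/s


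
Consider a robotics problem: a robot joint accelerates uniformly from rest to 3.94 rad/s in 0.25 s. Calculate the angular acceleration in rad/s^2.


alpha = delta_omega / t = 3.94 / 0.25 = 15.7600

15.7600 rad/s^2


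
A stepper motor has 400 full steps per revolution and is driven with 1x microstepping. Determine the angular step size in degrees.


step = 360/(400*1) = 360/400 = 0.9000

0.9000 degrees


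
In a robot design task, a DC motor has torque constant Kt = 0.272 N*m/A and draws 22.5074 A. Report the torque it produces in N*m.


tau = Kt * I = 0.272*22.5074 = 6.1220

6.1220 N*m


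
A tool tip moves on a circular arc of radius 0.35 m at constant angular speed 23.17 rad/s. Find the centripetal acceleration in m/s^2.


a_c = omega^2 * r = 23.17^2 * 0.35 = 187.8971

187.8971 m/s^2


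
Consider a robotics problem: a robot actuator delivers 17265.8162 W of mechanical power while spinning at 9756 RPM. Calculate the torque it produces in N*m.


omega = 9756 * 2*pi/60 = 1021.645931 rad/s
tau = P / omega = 17265.8162 / 1021.645931 = 16.9000

16.9000 N*m


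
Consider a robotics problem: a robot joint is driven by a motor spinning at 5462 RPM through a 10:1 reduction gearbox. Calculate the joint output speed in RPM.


omega_joint = omega_motor / N = 5462 / 10 = 546.2000

546.2000 RPM


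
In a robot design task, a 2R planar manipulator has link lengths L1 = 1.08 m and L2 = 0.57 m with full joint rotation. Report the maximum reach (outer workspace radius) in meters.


r_max = L1 + L2 = 1.08 + 0.57 = 1.6500

1.6500 m


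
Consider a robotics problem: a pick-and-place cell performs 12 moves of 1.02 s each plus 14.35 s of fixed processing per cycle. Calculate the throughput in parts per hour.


T_cycle = 12*1.02 + 14.35 = 26.5900 s
rate = 3600/T = 135.3892

135.3892 parts/hour


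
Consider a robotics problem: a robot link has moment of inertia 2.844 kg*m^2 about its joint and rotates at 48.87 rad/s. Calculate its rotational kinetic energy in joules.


KE = (1/2)*I*omega^2 = 0.5*2.844*48.87^2 = 3396.1298

3396.1298 J


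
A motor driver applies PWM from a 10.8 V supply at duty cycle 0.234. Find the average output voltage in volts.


V_avg = V_supply * D = 10.8*0.234 = 2.5272

2.5272 V


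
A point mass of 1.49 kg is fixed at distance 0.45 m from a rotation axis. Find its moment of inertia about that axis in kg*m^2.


I = m*r^2 = 1.49*0.45^2 = 0.3017

0.3017 kg*m^2


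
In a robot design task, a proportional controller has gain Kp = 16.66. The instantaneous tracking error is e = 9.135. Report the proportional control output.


u_P = Kp * e = 16.66 * 9.135 = 152.1891

152.1891


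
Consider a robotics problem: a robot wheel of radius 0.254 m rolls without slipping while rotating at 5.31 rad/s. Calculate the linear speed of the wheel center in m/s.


v = omega * r = 5.31 * 0.254 = 1.3487

1.3487 m/s


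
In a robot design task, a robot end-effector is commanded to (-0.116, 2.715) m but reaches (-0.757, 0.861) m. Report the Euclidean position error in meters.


dx = -0.757 - (-0.116) = -0.6410, dy = 0.861 - (2.715) = -1.8540
err = sqrt(0.410881 + 3.437316) = 1.9617

1.9617 m


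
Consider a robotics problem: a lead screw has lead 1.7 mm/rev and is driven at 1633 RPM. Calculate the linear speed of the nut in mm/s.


v = lead * (RPM/60) = 1.7*1633/60 = 46.2683

46.2683 mm/s


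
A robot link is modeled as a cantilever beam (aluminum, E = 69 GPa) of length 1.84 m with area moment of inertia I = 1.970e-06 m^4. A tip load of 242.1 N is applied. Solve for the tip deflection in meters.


delta = F*L^3/(3*E*I) = 242.1*1.84^3/(3*6.900e+10*1.970e-06)
      = 1508.1629184/407790 = 0.0037

0.0037 m


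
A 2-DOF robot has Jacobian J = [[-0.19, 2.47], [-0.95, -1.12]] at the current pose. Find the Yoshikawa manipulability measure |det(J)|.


det(J) = -0.19*-1.12 - (2.47)*(-0.95) = 2.5593
|det(J)| = 2.5593

2.5593


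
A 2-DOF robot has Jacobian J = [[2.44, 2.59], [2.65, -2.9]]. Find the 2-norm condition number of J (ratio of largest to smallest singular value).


JJ^T eigenvalues: trace(JJ^T) = 28.0942, det(JJ^T) = det(J)^2 = 194.30966025
s_max^2 = (28.0942 + sqrt(12.04543264))/2 = 15.78242653
s_min^2 = (28.0942 - sqrt(12.04543264))/2 = 12.31177347
kappa = s_max/s_min = sqrt(15.78242653/12.31177347) = 1.1322

1.1322


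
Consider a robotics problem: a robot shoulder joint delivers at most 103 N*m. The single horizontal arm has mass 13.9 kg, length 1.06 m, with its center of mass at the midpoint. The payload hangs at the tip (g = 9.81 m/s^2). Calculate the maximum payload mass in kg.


tau_arm = m_arm*g*(L/2) = 13.9*9.81*1.06/2 = 72.2703 N*m
tau_payload = tau_max - tau_arm = 103 - 72.2703 = 30.7297
m_payload = tau_payload / (g*L) = 30.7297 / (9.81*1.06) = 2.9552

2.9552 kg


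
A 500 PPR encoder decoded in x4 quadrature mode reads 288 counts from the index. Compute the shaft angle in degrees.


angle = counts * 360 / (PPR*4) = 288 * 360 / 2000 = 51.8400

51.8400 degrees


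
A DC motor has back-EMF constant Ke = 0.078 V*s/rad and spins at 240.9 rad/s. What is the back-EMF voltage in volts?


V_emf = Ke * omega = 0.078*240.9 = 18.7902

18.7902 V


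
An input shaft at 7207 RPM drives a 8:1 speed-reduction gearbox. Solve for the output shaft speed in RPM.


omega_out = omega_in / N = 7207 / 8 = 900.8750

900.8750 RPM


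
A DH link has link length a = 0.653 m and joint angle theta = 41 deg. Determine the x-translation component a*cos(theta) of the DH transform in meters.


a*cos(theta) = 0.653*cos(41 deg) = 0.4928

0.4928 m


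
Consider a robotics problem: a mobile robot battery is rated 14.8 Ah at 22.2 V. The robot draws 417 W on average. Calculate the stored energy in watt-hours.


E = capacity * V = 14.8*22.2 = 328.5600

328.5600 Wh


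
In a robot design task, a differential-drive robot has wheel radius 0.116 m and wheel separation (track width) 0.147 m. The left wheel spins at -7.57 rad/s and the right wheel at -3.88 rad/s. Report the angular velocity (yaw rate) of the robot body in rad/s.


omega = r*(wR - wL)/L = 0.116*(-3.88 - (-7.57))/0.147 = 2.9118

2.9118 rad/s


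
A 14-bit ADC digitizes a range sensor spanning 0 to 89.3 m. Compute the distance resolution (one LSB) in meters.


res = range / 2^n = 89.3/2^14 = 89.3/16384 = 0.0055

0.0055 m


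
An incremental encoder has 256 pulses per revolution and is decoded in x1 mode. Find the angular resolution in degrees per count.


resolution = 360 / (PPR * 1) = 360 / 256 = 1.4062

1.4062 degrees


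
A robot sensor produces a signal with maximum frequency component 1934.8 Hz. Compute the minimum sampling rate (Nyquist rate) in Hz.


f_s,min = 2*f_max = 2*1934.8 = 3869.6000

3869.6000 Hz


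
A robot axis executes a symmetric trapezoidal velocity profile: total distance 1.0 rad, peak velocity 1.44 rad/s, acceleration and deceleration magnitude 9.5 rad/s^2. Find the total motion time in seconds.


t_acc = v/a = 1.44/9.5 = 0.151579 s
d_acc = v^2/(2a) = 0.109137 rad (each ramp)
d_cruise = 1.0 - 2*0.109137 = 0.781726 rad
t_cruise = 0.781726/1.44 = 0.542865 s
t_total = 2*0.151579 + 0.542865 = 0.8460

0.8460 s


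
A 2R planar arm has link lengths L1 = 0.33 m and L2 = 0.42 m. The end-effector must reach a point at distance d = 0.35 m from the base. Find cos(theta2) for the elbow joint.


cos(th2) = (d^2 - L1^2 - L2^2)/(2*L1*L2) = (0.35^2 - 0.33^2 - 0.42^2)/(2*0.33*0.42) = -0.5873

-0.5873
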